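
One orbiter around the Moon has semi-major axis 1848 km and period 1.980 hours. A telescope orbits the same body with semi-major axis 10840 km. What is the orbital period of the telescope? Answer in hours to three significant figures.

Kepler's third law: T² ∝ a³, so T₂ = T₁ (a₂/a₁)^(3/2).
a₂/a₁ = 5.866, (a₂/a₁)^(3/2) = 14.21.
T₂ = 1.980 × 14.21 = 28.13 hours.

T₂ ≈ 28.1 hours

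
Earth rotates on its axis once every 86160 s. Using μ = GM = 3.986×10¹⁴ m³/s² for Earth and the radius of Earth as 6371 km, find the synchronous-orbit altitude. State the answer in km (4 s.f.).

h_sync ≈ 35790 km

A synchronous orbit has period T, so by Kepler's third law a = (μT²/4π²)^(1/3).
μT²/4π² = 3.986×10¹⁴ × (8.616×10⁴)² / 39.48 = 7.495×10²² m³.
a = 4.216×10⁷ m = 42163 km.
Altitude h = a − R = 42163 − 6371 = 35792 km.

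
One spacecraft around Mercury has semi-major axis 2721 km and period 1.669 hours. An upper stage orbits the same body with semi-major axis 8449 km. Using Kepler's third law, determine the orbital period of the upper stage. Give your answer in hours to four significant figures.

Kepler's third law: T² ∝ a³, so T₂ = T₁ (a₂/a₁)^(3/2).
a₂/a₁ = 3.105, (a₂/a₁)^(3/2) = 5.472.
T₂ = 1.669 × 5.472 = 9.132 hours.

T₂ ≈ 9.132 hours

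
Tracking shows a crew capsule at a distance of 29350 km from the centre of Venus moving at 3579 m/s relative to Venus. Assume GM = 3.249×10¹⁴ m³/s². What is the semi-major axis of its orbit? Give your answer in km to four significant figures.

r = 2.935×10⁷ m.
Specific orbital energy ε = v²/2 − μ/r = (3579)²/2 − 3.249×10¹⁴/2.935×10⁷ = -4.665×10⁶ J/kg.
Since ε = −μ/(2a), a = −μ/(2ε) = 3.482×10⁷ m = 34821 km.

a ≈ 34820 km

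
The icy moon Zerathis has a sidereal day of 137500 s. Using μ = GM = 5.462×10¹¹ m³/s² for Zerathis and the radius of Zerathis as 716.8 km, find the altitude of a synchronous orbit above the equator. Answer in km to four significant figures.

A synchronous orbit has period T, so by Kepler's third law a = (μT²/4π²)^(1/3).
μT²/4π² = 5.462×10¹¹ × (1.375×10⁵)² / 39.48 = 2.616×10²⁰ m³.
a = 6.395×10⁶ m = 6395.4 km.
Altitude h = a − R = 6395.4 − 716.8 = 5678.6 km.

h_sync ≈ 5679 km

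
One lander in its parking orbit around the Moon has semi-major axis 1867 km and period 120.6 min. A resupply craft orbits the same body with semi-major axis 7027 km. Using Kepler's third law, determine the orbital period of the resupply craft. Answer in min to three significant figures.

T₂ ≈ 881 min

Kepler's third law: T² ∝ a³, so T₂ = T₁ (a₂/a₁)^(3/2).
a₂/a₁ = 3.764, (a₂/a₁)^(3/2) = 7.302.
T₂ = 120.6 × 7.302 = 880.6 min.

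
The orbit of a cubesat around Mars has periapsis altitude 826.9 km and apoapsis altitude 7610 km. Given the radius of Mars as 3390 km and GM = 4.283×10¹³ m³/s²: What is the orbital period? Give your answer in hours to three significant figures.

T ≈ 5.60 hours

r_p = 3390 + 826.9 = 4216.9 km = 4.2169×10⁶ m.
r_a = 3390 + 7610 = 11000 km = 1.1000×10⁷ m.
Semi-major axis a = (r_p + r_a)/2 = (4216.9 + 11000)/2 = 7608.4 km = 7.608×10⁶ m.
By Kepler's third law T = 2π√(a³/μ) = 2π × 3.207×10³ = 2.015×10⁴ s.
= 5.597 hours.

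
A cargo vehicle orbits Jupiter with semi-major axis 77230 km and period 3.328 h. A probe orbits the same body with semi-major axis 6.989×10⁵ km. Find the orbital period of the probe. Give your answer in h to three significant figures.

T₂ ≈ 90.6 h

Kepler's third law: T² ∝ a³, so T₂ = T₁ (a₂/a₁)^(3/2).
a₂/a₁ = 9.050, (a₂/a₁)^(3/2) = 27.22.
T₂ = 3.328 × 27.22 = 90.60 h.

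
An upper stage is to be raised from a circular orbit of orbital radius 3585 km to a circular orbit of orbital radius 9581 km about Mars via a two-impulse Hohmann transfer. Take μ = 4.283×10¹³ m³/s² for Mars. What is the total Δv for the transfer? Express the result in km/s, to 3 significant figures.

r₁ = 3585 km = 3.585×10⁶ m.
r₂ = 9581 km = 9.581×10⁶ m.
Transfer ellipse a_t = (r₁ + r₂)/2 = 6.583×10⁶ m.
At r₁: circular v_c1 = √(μ/r₁) = 3456 m/s; transfer-periapsis v_p = √[μ(2/r₁ − 1/a_t)] = 4170 m/s.
Δv₁ = v_p − v_c1 = 713.4 m/s.
At r₂: circular v_c2 = √(μ/r₂) = 2114 m/s; transfer-apoapsis v_a = √[μ(2/r₂ − 1/a_t)] = 1560 m/s.
Δv₂ = v_c2 − v_a = 554.0 m/s.
Total Δv = Δv₁ + Δv₂ = 1267 m/s = 1.267 km/s.

Δv_total ≈ 1.27 km/s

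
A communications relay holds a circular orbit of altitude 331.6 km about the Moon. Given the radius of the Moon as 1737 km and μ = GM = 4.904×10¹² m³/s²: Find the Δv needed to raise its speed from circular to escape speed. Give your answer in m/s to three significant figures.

r = 1737 + 331.6 = 2068.6 km = 2.0686×10⁶ m.
Circular speed v_c = √(μ/r) = 1540 m/s.
Escape speed v_esc = √(2μ/r) = √2 × v_c = 2177 m/s.
Δv = v_esc − v_c = 637.8 m/s.

Δv ≈ 638 m/s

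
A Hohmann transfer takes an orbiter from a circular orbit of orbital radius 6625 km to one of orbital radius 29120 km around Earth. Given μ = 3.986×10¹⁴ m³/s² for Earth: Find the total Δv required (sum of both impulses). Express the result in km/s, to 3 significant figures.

r₁ = 6625 km = 6.625×10⁶ m.
r₂ = 29120 km = 2.912×10⁷ m.
Transfer ellipse a_t = (r₁ + r₂)/2 = 1.787×10⁷ m.
At r₁: circular v_c1 = √(μ/r₁) = 7757 m/s; transfer-perigee v_p = √[μ(2/r₁ − 1/a_t)] = 9901 m/s.
Δv₁ = v_p − v_c1 = 2144 m/s.
At r₂: circular v_c2 = √(μ/r₂) = 3700 m/s; transfer-apogee v_a = √[μ(2/r₂ − 1/a_t)] = 2253 m/s.
Δv₂ = v_c2 − v_a = 1447 m/s.
Total Δv = Δv₁ + Δv₂ = 3592 m/s = 3.592 km/s.

Δv_total ≈ 3.59 km/s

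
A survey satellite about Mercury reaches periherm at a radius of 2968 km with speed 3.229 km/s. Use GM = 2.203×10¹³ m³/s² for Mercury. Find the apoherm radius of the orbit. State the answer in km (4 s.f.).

r_p = 2.968×10⁶ m.
Specific energy ε = v²/2 − μ/r = -2.209×10⁶ J/kg, so a = −μ/(2ε) = 4.986×10⁶ m.
The apsides satisfy r_p + r_a = 2a, so the apoherm radius is 2a − r_p = 7.004×10⁶ m = 7003.5 km.

apoherm radius ≈ 7004 km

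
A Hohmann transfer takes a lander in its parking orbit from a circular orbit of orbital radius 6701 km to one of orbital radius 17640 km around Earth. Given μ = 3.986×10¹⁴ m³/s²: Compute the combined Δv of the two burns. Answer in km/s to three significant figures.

Δv_total ≈ 2.80 km/s

r₁ = 6701 km = 6.701×10⁶ m.
r₂ = 17640 km = 1.764×10⁷ m.
Transfer ellipse a_t = (r₁ + r₂)/2 = 1.217×10⁷ m.
At r₁: circular v_c1 = √(μ/r₁) = 7713 m/s; transfer-perigee v_p = √[μ(2/r₁ − 1/a_t)] = 9285 m/s.
Δv₁ = v_p − v_c1 = 1573 m/s.
At r₂: circular v_c2 = √(μ/r₂) = 4754 m/s; transfer-apogee v_a = √[μ(2/r₂ − 1/a_t)] = 3527 m/s.
Δv₂ = v_c2 − v_a = 1226 m/s.
Total Δv = Δv₁ + Δv₂ = 2799 m/s = 2.799 km/s.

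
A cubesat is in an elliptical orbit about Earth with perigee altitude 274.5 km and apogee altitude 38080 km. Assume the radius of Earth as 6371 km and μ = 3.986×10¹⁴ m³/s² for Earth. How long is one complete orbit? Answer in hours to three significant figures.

r_p = 6371 + 274.5 = 6645.5 km = 6.6455×10⁶ m.
r_a = 6371 + 38080 = 44451 km = 4.4451×10⁷ m.
Semi-major axis a = (r_p + r_a)/2 = (6645.5 + 44451)/2 = 25548 km = 2.555×10⁷ m.
By Kepler's third law T = 2π√(a³/μ) = 2π × 6.468×10³ = 4.064×10⁴ s.
= 11.29 hours.

T ≈ 11.3 hours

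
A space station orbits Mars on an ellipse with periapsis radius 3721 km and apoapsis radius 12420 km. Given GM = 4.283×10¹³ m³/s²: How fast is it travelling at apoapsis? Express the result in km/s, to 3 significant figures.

v ≈ 1.26 km/s

Semi-major axis a = (r_p + r_a)/2 = 8070.5 km = 8.070×10⁶ m.
Vis-viva: v² = μ(2/r − 1/a) = 4.283×10¹³ × (1.610×10⁻⁷ − 1.239×10⁻⁷) = 1.590×10⁶ m²/s².
v = 1261 m/s = 1.261 km/s.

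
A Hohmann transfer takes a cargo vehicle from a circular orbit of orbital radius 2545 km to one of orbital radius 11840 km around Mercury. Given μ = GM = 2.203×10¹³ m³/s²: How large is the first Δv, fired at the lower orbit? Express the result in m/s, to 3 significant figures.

Δv ≈ 833 m/s

r₁ = 2545 km = 2.545×10⁶ m.
r₂ = 11840 km = 1.184×10⁷ m.
Transfer ellipse a_t = (r₁ + r₂)/2 = 7.192×10⁶ m.
At r₁: circular v_c1 = √(μ/r₁) = 2942 m/s; transfer-periherm v_p = √[μ(2/r₁ − 1/a_t)] = 3775 m/s.
Δv₁ = v_p − v_c1 = 832.7 m/s.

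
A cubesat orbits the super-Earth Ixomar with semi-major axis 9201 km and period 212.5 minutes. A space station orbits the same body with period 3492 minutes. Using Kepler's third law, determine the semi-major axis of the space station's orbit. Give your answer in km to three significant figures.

Kepler's third law: a³ ∝ T², so a₂ = a₁ (T₂/T₁)^(2/3).
T₂/T₁ = 16.43, (T₂/T₁)^(2/3) = 6.464.
a₂ = 9201 × 6.464 = 59470 km.

a₂ ≈ 59500 km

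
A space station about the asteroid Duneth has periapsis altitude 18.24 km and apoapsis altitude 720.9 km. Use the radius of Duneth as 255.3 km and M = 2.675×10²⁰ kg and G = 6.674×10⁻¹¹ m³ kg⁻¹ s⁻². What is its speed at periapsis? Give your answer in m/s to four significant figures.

v ≈ 319.3 m/s

μ = GM = 6.674×10⁻¹¹ × 2.675×10²⁰ = 1.785×10¹⁰ m³/s².
r_p = 255.3 + 18.24 = 273.54 km = 2.7354×10⁵ m.
r_a = 255.3 + 720.9 = 976.20 km = 9.7620×10⁵ m.
Semi-major axis a = (r_p + r_a)/2 = 624.87 km = 6.249×10⁵ m.
Vis-viva: v² = μ(2/r − 1/a) = 1.785×10¹⁰ × (7.312×10⁻⁶ − 1.600×10⁻⁶) = 1.020×10⁵ m²/s².
v = 319.3 m/s.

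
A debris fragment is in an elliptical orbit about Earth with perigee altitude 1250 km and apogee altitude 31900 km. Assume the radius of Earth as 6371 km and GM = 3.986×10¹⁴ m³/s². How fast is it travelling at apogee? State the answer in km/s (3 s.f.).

r_p = 6371 + 1250 = 7621.0 km = 7.6210×10⁶ m.
r_a = 6371 + 31900 = 38271 km = 3.8271×10⁷ m.
Semi-major axis a = (r_p + r_a)/2 = 22946 km = 2.295×10⁷ m.
Vis-viva: v² = μ(2/r − 1/a) = 3.986×10¹⁴ × (5.226×10⁻⁸ − 4.358×10⁻⁸) = 3.459×10⁶ m²/s².
v = 1860 m/s = 1.860 km/s.

v ≈ 1.86 km/s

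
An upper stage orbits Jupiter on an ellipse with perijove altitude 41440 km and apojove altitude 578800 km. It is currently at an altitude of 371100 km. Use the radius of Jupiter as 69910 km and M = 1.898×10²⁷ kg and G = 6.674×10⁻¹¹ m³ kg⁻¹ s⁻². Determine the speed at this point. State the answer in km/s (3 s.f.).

μ = GM = 6.674×10⁻¹¹ × 1.898×10²⁷ = 1.267×10¹⁷ m³/s².
r_p = 69910 + 41440 = 111350 km = 1.1135×10⁸ m.
r_a = 69910 + 578800 = 648710 km = 6.4871×10⁸ m.
r = 69910 + 371100 = 4.4101×10⁵ km = 4.410×10⁸ m.
Semi-major axis a = (r_p + r_a)/2 = 3.8003×10⁵ km = 3.800×10⁸ m.
Vis-viva: v² = μ(2/r − 1/a) = 1.267×10¹⁷ × (4.535×10⁻⁹ − 2.631×10⁻⁹) = 2.411×10⁸ m²/s².
v = 15530 m/s = 15.53 km/s.

v ≈ 15.5 km/s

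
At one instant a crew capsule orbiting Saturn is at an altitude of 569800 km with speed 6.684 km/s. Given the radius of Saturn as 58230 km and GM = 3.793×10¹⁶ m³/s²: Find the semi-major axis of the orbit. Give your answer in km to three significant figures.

a ≈ 4.98×10⁵ km

r = 58230 + 569800 = 6.2803×10⁵ km = 6.280×10⁸ m.
Vis-viva rearranged: 1/a = 2/r − v²/μ = 3.185×10⁻⁹ − 1.178×10⁻⁹ = 2.007×10⁻⁹ m⁻¹.
a = 4.983×10⁸ m = 4.9833×10⁵ km.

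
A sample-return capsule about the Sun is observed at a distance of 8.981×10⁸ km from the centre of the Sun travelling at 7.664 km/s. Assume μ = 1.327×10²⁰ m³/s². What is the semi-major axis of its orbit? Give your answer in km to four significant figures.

a ≈ 5.604×10⁸ km

r = 8.981×10¹¹ m.
Specific orbital energy ε = v²/2 − μ/r = (7664)²/2 − 1.327×10²⁰/8.981×10¹¹ = -1.184×10⁸ J/kg.
Since ε = −μ/(2a), a = −μ/(2ε) = 5.604×10¹¹ m = 5.6045×10⁸ km.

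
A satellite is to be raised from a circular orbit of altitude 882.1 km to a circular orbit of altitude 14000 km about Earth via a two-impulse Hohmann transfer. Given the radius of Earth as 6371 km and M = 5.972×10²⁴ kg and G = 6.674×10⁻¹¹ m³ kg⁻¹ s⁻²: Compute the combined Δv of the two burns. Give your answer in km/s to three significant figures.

μ = GM = 6.674×10⁻¹¹ × 5.972×10²⁴ = 3.986×10¹⁴ m³/s².
r₁ = 6371 + 882.1 = 7253.1 km = 7.2531×10⁶ m.
r₂ = 6371 + 14000 = 20371 km = 2.0371×10⁷ m.
Transfer ellipse a_t = (r₁ + r₂)/2 = 1.381×10⁷ m.
At r₁: circular v_c1 = √(μ/r₁) = 7413 m/s; transfer-perigee v_p = √[μ(2/r₁ − 1/a_t)] = 9003 m/s.
Δv₁ = v_p − v_c1 = 1590 m/s.
At r₂: circular v_c2 = √(μ/r₂) = 4423 m/s; transfer-apogee v_a = √[μ(2/r₂ − 1/a_t)] = 3205 m/s.
Δv₂ = v_c2 − v_a = 1218 m/s.
Total Δv = Δv₁ + Δv₂ = 2808 m/s = 2.808 km/s.

Δv_total ≈ 2.81 km/s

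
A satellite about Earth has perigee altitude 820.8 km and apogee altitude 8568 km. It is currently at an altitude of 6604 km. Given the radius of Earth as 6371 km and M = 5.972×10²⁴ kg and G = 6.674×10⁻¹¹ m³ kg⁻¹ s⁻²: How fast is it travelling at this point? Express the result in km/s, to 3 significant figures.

v ≈ 5.04 km/s

μ = GM = 6.674×10⁻¹¹ × 5.972×10²⁴ = 3.986×10¹⁴ m³/s².
r_p = 6371 + 820.8 = 7191.8 km = 7.1918×10⁶ m.
r_a = 6371 + 8568 = 14939 km = 1.4939×10⁷ m.
r = 6371 + 6604 = 12975 km = 1.298×10⁷ m.
Semi-major axis a = (r_p + r_a)/2 = 11065 km = 1.107×10⁷ m.
Vis-viva: v² = μ(2/r − 1/a) = 3.986×10¹⁴ × (1.541×10⁻⁷ − 9.037×10⁻⁸) = 2.542×10⁷ m²/s².
v = 5042 m/s = 5.042 km/s.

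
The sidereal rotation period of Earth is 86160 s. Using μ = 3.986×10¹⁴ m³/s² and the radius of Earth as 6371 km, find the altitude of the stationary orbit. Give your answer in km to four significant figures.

h_sync ≈ 35790 km

A synchronous orbit has period T, so by Kepler's third law a = (μT²/4π²)^(1/3).
μT²/4π² = 3.986×10¹⁴ × (8.616×10⁴)² / 39.48 = 7.495×10²² m³.
a = 4.216×10⁷ m = 42163 km.
Altitude h = a − R = 42163 − 6371 = 35792 km.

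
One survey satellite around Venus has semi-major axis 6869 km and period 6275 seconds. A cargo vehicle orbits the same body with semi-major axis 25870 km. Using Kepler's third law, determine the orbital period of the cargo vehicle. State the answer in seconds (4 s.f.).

Kepler's third law: T² ∝ a³, so T₂ = T₁ (a₂/a₁)^(3/2).
a₂/a₁ = 3.766, (a₂/a₁)^(3/2) = 7.309.
T₂ = 6275 × 7.309 = 45860 seconds.

T₂ ≈ 45860 seconds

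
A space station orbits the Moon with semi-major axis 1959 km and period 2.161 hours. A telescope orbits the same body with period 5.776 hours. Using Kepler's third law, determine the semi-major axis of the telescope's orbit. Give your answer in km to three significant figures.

a₂ ≈ 3770 km

Kepler's third law: a³ ∝ T², so a₂ = a₁ (T₂/T₁)^(2/3).
T₂/T₁ = 2.673, (T₂/T₁)^(2/3) = 1.926.
a₂ = 1959 × 1.926 = 3773 km.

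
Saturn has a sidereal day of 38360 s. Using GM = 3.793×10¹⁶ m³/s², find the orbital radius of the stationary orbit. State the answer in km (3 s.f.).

A synchronous orbit has period T, so by Kepler's third law a = (μT²/4π²)^(1/3).
μT²/4π² = 3.793×10¹⁶ × (3.836×10⁴)² / 39.48 = 1.414×10²⁴ m³.
a = 1.122×10⁸ m = 1.1223×10⁵ km.

r_sync ≈ 1.12×10⁵ km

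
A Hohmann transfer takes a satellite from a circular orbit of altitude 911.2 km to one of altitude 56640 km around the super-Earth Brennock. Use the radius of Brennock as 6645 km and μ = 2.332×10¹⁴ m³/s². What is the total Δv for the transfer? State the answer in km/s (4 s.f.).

r₁ = 6645 + 911.2 = 7556.2 km = 7.5562×10⁶ m.
r₂ = 6645 + 56640 = 63285 km = 6.3285×10⁷ m.
Transfer ellipse a_t = (r₁ + r₂)/2 = 3.542×10⁷ m.
At r₁: circular v_c1 = √(μ/r₁) = 5555 m/s; transfer-periapsis v_p = √[μ(2/r₁ − 1/a_t)] = 7426 m/s.
Δv₁ = v_p − v_c1 = 1870 m/s.
At r₂: circular v_c2 = √(μ/r₂) = 1920 m/s; transfer-apoapsis v_a = √[μ(2/r₂ − 1/a_t)] = 886.6 m/s.
Δv₂ = v_c2 − v_a = 1033 m/s.
Total Δv = Δv₁ + Δv₂ = 2903 m/s = 2.903 km/s.

Δv_total ≈ 2.903 km/s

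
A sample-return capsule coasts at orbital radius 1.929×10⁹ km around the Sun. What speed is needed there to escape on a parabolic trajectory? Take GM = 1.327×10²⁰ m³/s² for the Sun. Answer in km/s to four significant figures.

v_esc ≈ 11.73 km/s

r = 1.929×10⁹ km = 1.929×10¹² m.
Escape speed v_esc = √(2μ/r) = √(2 × 1.327×10²⁰ / 1.929×10¹²) = √(1.376×10⁸) = 11730 m/s.
= 11.73 km/s.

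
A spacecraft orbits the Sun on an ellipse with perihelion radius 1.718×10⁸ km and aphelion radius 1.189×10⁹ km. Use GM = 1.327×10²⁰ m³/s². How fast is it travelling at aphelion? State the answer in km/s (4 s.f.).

Semi-major axis a = (r_p + r_a)/2 = 6.8040×10⁸ km = 6.804×10¹¹ m.
Vis-viva: v² = μ(2/r − 1/a) = 1.327×10²⁰ × (1.682×10⁻¹² − 1.470×10⁻¹²) = 2.818×10⁷ m²/s².
v = 5309 m/s = 5.309 km/s.

v ≈ 5.309 km/s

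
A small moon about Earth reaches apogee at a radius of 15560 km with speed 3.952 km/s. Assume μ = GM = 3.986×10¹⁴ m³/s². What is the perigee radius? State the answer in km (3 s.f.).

perigee radius ≈ 6820 km

r_a = 1.556×10⁷ m.
Specific energy ε = v²/2 − μ/r = -1.781×10⁷ J/kg, so a = −μ/(2ε) = 1.119×10⁷ m.
The apsides satisfy r_p + r_a = 2a, so the perigee radius is 2a − r_a = 6.823×10⁶ m = 6823.4 km.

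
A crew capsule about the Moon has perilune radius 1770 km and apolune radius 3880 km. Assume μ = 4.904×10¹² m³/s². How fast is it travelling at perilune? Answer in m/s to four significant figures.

v ≈ 1951 m/s

Semi-major axis a = (r_p + r_a)/2 = 2825.0 km = 2.825×10⁶ m.
Vis-viva: v² = μ(2/r − 1/a) = 4.904×10¹² × (1.130×10⁻⁶ − 3.540×10⁻⁷) = 3.805×10⁶ m²/s².
v = 1951 m/s.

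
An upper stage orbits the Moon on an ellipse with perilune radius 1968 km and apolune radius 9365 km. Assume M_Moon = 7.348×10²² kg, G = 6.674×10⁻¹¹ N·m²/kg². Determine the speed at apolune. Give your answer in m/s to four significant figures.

v ≈ 426.5 m/s

μ = GM = 6.674×10⁻¹¹ × 7.348×10²² = 4.904×10¹² m³/s².
Semi-major axis a = (r_p + r_a)/2 = 5666.5 km = 5.666×10⁶ m.
Vis-viva: v² = μ(2/r − 1/a) = 4.904×10¹² × (2.136×10⁻⁷ − 1.765×10⁻⁷) = 1.819×10⁵ m²/s².
v = 426.5 m/s.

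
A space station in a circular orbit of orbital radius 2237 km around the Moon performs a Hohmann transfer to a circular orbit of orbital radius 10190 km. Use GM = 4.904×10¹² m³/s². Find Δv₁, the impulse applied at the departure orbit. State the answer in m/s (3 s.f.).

Δv ≈ 415 m/s

r₁ = 2237 km = 2.237×10⁶ m.
r₂ = 10190 km = 1.019×10⁷ m.
Transfer ellipse a_t = (r₁ + r₂)/2 = 6.214×10⁶ m.
At r₁: circular v_c1 = √(μ/r₁) = 1481 m/s; transfer-perilune v_p = √[μ(2/r₁ − 1/a_t)] = 1896 m/s.
Δv₁ = v_p − v_c1 = 415.5 m/s.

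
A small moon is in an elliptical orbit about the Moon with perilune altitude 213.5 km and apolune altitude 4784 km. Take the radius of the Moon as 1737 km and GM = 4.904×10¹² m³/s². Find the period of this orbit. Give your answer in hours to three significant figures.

T ≈ 6.87 hours

r_p = 1737 + 213.5 = 1950.5 km = 1.9505×10⁶ m.
r_a = 1737 + 4784 = 6521.0 km = 6.5210×10⁶ m.
Semi-major axis a = (r_p + r_a)/2 = (1950.5 + 6521.0)/2 = 4235.8 km = 4.236×10⁶ m.
By Kepler's third law T = 2π√(a³/μ) = 2π × 3.937×10³ = 2.473×10⁴ s.
= 6.871 hours.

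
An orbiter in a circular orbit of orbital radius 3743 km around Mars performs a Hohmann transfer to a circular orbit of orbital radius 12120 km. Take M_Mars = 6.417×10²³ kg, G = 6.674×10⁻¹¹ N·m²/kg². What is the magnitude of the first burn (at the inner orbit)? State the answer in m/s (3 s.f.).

Δv ≈ 799 m/s

μ = GM = 6.674×10⁻¹¹ × 6.417×10²³ = 4.283×10¹³ m³/s².
r₁ = 3743 km = 3.743×10⁶ m.
r₂ = 12120 km = 1.212×10⁷ m.
Transfer ellipse a_t = (r₁ + r₂)/2 = 7.932×10⁶ m.
At r₁: circular v_c1 = √(μ/r₁) = 3383 m/s; transfer-periapsis v_p = √[μ(2/r₁ − 1/a_t)] = 4181 m/s.
Δv₁ = v_p − v_c1 = 798.8 m/s.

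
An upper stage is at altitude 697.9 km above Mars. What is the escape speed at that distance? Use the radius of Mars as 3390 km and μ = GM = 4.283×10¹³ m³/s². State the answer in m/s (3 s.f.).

r = 3390 + 697.9 = 4087.9 km = 4.0879×10⁶ m.
Escape speed v_esc = √(2μ/r) = √(2 × 4.283×10¹³ / 4.088×10⁶) = √(2.095×10⁷) = 4578 m/s.

v_esc ≈ 4580 m/s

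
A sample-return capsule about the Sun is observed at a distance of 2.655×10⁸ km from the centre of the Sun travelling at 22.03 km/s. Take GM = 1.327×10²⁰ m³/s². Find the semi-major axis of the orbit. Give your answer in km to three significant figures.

a ≈ 2.58×10⁸ km

r = 2.655×10¹¹ m.
Specific orbital energy ε = v²/2 − μ/r = (22030)²/2 − 1.327×10²⁰/2.655×10¹¹ = -2.572×10⁸ J/kg.
Since ε = −μ/(2a), a = −μ/(2ε) = 2.580×10¹¹ m = 2.5802×10⁸ km.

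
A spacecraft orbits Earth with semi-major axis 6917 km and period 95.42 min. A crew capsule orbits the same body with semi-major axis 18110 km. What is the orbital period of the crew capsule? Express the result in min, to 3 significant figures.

T₂ ≈ 404 min

Kepler's third law: T² ∝ a³, so T₂ = T₁ (a₂/a₁)^(3/2).
a₂/a₁ = 2.618, (a₂/a₁)^(3/2) = 4.236.
T₂ = 95.42 × 4.236 = 404.2 min.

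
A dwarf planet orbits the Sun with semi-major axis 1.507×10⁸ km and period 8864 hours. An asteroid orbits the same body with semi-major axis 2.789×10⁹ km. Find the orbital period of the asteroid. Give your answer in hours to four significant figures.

Kepler's third law: T² ∝ a³, so T₂ = T₁ (a₂/a₁)^(3/2).
a₂/a₁ = 18.51, (a₂/a₁)^(3/2) = 79.62.
T₂ = 8864 × 79.62 = 7.057×10⁵ hours.

T₂ ≈ 7.057×10⁵ hours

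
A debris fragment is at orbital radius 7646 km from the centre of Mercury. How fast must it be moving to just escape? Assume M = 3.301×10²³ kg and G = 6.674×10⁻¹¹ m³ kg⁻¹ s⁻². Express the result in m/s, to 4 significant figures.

μ = GM = 6.674×10⁻¹¹ × 3.301×10²³ = 2.203×10¹³ m³/s².
r = 7646 km = 7.646×10⁶ m.
Escape speed v_esc = √(2μ/r) = √(2 × 2.203×10¹³ / 7.646×10⁶) = √(5.763×10⁶) = 2401 m/s.

v_esc ≈ 2401 m/s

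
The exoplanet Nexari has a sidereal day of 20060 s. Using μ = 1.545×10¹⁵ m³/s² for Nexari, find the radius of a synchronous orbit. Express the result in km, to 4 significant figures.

A synchronous orbit has period T, so by Kepler's third law a = (μT²/4π²)^(1/3).
μT²/4π² = 1.545×10¹⁵ × (2.006×10⁴)² / 39.48 = 1.575×10²² m³.
a = 2.507×10⁷ m = 25066 km.

r_sync ≈ 25070 km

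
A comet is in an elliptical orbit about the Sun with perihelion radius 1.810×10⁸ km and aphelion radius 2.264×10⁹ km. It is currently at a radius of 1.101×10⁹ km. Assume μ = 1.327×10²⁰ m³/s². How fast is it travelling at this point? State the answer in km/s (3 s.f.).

Semi-major axis a = (r_p + r_a)/2 = 1.2225×10⁹ km = 1.222×10¹² m.
Vis-viva: v² = μ(2/r − 1/a) = 1.327×10²⁰ × (1.817×10⁻¹² − 8.180×10⁻¹³) = 1.325×10⁸ m²/s².
v = 11510 m/s = 11.51 km/s.

v ≈ 11.5 km/s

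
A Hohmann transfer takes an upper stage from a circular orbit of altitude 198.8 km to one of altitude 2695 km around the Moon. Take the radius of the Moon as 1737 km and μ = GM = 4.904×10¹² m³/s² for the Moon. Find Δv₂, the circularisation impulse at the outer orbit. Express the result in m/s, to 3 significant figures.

Δv ≈ 232 m/s

r₁ = 1737 + 198.8 = 1935.8 km = 1.9358×10⁶ m.
r₂ = 1737 + 2695 = 4432.0 km = 4.4320×10⁶ m.
Transfer ellipse a_t = (r₁ + r₂)/2 = 3.184×10⁶ m.
At r₁: circular v_c1 = √(μ/r₁) = 1592 m/s; transfer-perilune v_p = √[μ(2/r₁ − 1/a_t)] = 1878 m/s.
At r₂: circular v_c2 = √(μ/r₂) = 1052 m/s; transfer-apolune v_a = √[μ(2/r₂ − 1/a_t)] = 820.2 m/s.
Δv₂ = v_c2 − v_a = 231.7 m/s.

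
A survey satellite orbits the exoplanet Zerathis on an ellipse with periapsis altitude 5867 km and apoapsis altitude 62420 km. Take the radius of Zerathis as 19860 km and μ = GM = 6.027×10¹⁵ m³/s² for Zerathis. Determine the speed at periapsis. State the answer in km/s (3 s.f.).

v ≈ 18.9 km/s

r_p = 19860 + 5867 = 25727 km = 2.5727×10⁷ m.
r_a = 19860 + 62420 = 82280 km = 8.2280×10⁷ m.
Semi-major axis a = (r_p + r_a)/2 = 54004 km = 5.400×10⁷ m.
Vis-viva: v² = μ(2/r − 1/a) = 6.027×10¹⁵ × (7.774×10⁻⁸ − 1.852×10⁻⁸) = 3.569×10⁸ m²/s².
v = 18890 m/s = 18.89 km/s.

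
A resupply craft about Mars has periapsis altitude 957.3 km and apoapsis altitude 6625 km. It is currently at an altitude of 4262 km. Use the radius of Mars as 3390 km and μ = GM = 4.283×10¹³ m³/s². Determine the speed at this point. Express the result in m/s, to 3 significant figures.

r_p = 3390 + 957.3 = 4347.3 km = 4.3473×10⁶ m.
r_a = 3390 + 6625 = 10015 km = 1.0015×10⁷ m.
r = 3390 + 4262 = 7652.0 km = 7.652×10⁶ m.
Semi-major axis a = (r_p + r_a)/2 = 7181.1 km = 7.181×10⁶ m.
Vis-viva: v² = μ(2/r − 1/a) = 4.283×10¹³ × (2.614×10⁻⁷ − 1.393×10⁻⁷) = 5.230×10⁶ m²/s².
v = 2287 m/s.

v ≈ 2290 m/s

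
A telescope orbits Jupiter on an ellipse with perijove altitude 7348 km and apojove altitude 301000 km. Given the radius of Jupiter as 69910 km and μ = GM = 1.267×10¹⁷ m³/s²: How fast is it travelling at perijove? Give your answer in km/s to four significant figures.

r_p = 69910 + 7348 = 77258 km = 7.7258×10⁷ m.
r_a = 69910 + 301000 = 370910 km = 3.7091×10⁸ m.
Semi-major axis a = (r_p + r_a)/2 = 2.2408×10⁵ km = 2.241×10⁸ m.
Vis-viva: v² = μ(2/r − 1/a) = 1.267×10¹⁷ × (2.589×10⁻⁸ − 4.463×10⁻⁹) = 2.715×10⁹ m²/s².
v = 52100 m/s = 52.10 km/s.

v ≈ 52.10 km/s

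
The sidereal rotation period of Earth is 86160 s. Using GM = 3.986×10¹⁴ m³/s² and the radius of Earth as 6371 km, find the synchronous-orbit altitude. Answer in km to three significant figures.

h_sync ≈ 35800 km

A synchronous orbit has period T, so by Kepler's third law a = (μT²/4π²)^(1/3).
μT²/4π² = 3.986×10¹⁴ × (8.616×10⁴)² / 39.48 = 7.495×10²² m³.
a = 4.216×10⁷ m = 42163 km.
Altitude h = a − R = 42163 − 6371 = 35792 km.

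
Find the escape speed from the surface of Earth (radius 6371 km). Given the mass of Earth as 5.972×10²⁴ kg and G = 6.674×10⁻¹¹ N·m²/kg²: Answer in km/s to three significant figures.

v_esc ≈ 11.2 km/s

μ = GM = 6.674×10⁻¹¹ × 5.972×10²⁴ = 3.986×10¹⁴ m³/s².
r = R = 6.371×10⁶ m.
Escape speed v_esc = √(2μ/r) = √(2 × 3.986×10¹⁴ / 6.371×10⁶) = √(1.251×10⁸) = 11190 m/s.
= 11.19 km/s.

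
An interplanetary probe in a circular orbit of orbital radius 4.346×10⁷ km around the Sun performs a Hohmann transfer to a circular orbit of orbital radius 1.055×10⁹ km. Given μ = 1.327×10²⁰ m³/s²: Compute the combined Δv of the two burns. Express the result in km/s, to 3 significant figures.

r₁ = 4.346×10⁷ km = 4.346×10¹⁰ m.
r₂ = 1.055×10⁹ km = 1.055×10¹² m.
Transfer ellipse a_t = (r₁ + r₂)/2 = 5.492×10¹¹ m.
At r₁: circular v_c1 = √(μ/r₁) = 55260 m/s; transfer-perihelion v_p = √[μ(2/r₁ − 1/a_t)] = 76580 m/s.
Δv₁ = v_p − v_c1 = 21330 m/s.
At r₂: circular v_c2 = √(μ/r₂) = 11220 m/s; transfer-aphelion v_a = √[μ(2/r₂ − 1/a_t)] = 3155 m/s.
Δv₂ = v_c2 − v_a = 8060 m/s.
Total Δv = Δv₁ + Δv₂ = 29390 m/s = 29.39 km/s.

Δv_total ≈ 29.4 km/s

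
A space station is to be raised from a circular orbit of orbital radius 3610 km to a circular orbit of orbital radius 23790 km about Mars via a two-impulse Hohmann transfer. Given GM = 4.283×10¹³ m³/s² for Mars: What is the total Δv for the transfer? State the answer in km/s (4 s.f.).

Δv_total ≈ 1.748 km/s

r₁ = 3610 km = 3.610×10⁶ m.
r₂ = 23790 km = 2.379×10⁷ m.
Transfer ellipse a_t = (r₁ + r₂)/2 = 1.370×10⁷ m.
At r₁: circular v_c1 = √(μ/r₁) = 3444 m/s; transfer-periapsis v_p = √[μ(2/r₁ − 1/a_t)] = 4539 m/s.
Δv₁ = v_p − v_c1 = 1095 m/s.
At r₂: circular v_c2 = √(μ/r₂) = 1342 m/s; transfer-apoapsis v_a = √[μ(2/r₂ − 1/a_t)] = 688.8 m/s.
Δv₂ = v_c2 − v_a = 653.0 m/s.
Total Δv = Δv₁ + Δv₂ = 1748 m/s = 1.748 km/s.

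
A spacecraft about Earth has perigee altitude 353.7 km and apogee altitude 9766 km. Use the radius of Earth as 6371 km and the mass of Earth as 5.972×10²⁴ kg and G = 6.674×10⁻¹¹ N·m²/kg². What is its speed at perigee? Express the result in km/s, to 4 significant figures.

μ = GM = 6.674×10⁻¹¹ × 5.972×10²⁴ = 3.986×10¹⁴ m³/s².
r_p = 6371 + 353.7 = 6724.7 km = 6.7247×10⁶ m.
r_a = 6371 + 9766 = 16137 km = 1.6137×10⁷ m.
Semi-major axis a = (r_p + r_a)/2 = 11431 km = 1.143×10⁷ m.
Vis-viva: v² = μ(2/r − 1/a) = 3.986×10¹⁴ × (2.974×10⁻⁷ − 8.748×10⁻⁸) = 8.367×10⁷ m²/s².
v = 9147 m/s = 9.147 km/s.

v ≈ 9.147 km/s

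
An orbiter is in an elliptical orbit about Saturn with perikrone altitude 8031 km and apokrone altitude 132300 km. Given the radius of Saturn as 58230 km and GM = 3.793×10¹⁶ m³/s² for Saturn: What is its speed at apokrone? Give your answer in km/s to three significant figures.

v ≈ 10.1 km/s

r_p = 58230 + 8031 = 66261 km = 6.6261×10⁷ m.
r_a = 58230 + 132300 = 190530 km = 1.9053×10⁸ m.
Semi-major axis a = (r_p + r_a)/2 = 1.2840×10⁵ km = 1.284×10⁸ m.
Vis-viva: v² = μ(2/r − 1/a) = 3.793×10¹⁶ × (1.050×10⁻⁸ − 7.788×10⁻⁹) = 1.027×10⁸ m²/s².
v = 10140 m/s = 10.14 km/s.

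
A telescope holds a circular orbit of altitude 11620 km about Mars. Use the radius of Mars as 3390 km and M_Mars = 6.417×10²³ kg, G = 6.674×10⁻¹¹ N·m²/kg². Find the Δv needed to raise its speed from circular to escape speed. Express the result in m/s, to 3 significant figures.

Δv ≈ 700 m/s

μ = GM = 6.674×10⁻¹¹ × 6.417×10²³ = 4.283×10¹³ m³/s².
r = 3390 + 11620 = 15010 km = 1.5010×10⁷ m.
Circular speed v_c = √(μ/r) = 1689 m/s.
Escape speed v_esc = √(2μ/r) = √2 × v_c = 2389 m/s.
Δv = v_esc − v_c = 699.7 m/s.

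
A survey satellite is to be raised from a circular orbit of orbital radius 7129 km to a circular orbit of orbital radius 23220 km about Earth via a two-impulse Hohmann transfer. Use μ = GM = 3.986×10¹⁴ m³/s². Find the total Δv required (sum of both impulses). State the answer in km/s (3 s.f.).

Δv_total ≈ 3.08 km/s

r₁ = 7129 km = 7.129×10⁶ m.
r₂ = 23220 km = 2.322×10⁷ m.
Transfer ellipse a_t = (r₁ + r₂)/2 = 1.517×10⁷ m.
At r₁: circular v_c1 = √(μ/r₁) = 7477 m/s; transfer-perigee v_p = √[μ(2/r₁ − 1/a_t)] = 9250 m/s.
Δv₁ = v_p − v_c1 = 1772 m/s.
At r₂: circular v_c2 = √(μ/r₂) = 4143 m/s; transfer-apogee v_a = √[μ(2/r₂ − 1/a_t)] = 2840 m/s.
Δv₂ = v_c2 − v_a = 1303 m/s.
Total Δv = Δv₁ + Δv₂ = 3076 m/s = 3.076 km/s.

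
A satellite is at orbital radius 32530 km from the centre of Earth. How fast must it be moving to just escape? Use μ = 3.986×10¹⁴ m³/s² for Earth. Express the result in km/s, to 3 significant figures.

r = 32530 km = 3.253×10⁷ m.
Escape speed v_esc = √(2μ/r) = √(2 × 3.986×10¹⁴ / 3.253×10⁷) = √(2.451×10⁷) = 4950 m/s.
= 4.950 km/s.

v_esc ≈ 4.95 km/s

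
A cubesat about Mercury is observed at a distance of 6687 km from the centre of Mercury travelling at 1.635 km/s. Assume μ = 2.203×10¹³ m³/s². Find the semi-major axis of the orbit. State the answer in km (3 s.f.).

a ≈ 5630 km

r = 6.687×10⁶ m.
Specific orbital energy ε = v²/2 − μ/r = (1635)²/2 − 2.203×10¹³/6.687×10⁶ = -1.958×10⁶ J/kg.
Since ε = −μ/(2a), a = −μ/(2ε) = 5.626×10⁶ m = 5626.1 km.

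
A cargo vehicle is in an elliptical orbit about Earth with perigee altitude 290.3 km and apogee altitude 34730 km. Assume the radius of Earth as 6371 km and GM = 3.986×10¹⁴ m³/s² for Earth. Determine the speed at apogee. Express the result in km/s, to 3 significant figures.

r_p = 6371 + 290.3 = 6661.3 km = 6.6613×10⁶ m.
r_a = 6371 + 34730 = 41101 km = 4.1101×10⁷ m.
Semi-major axis a = (r_p + r_a)/2 = 23881 km = 2.388×10⁷ m.
Vis-viva: v² = μ(2/r − 1/a) = 3.986×10¹⁴ × (4.866×10⁻⁸ − 4.187×10⁻⁸) = 2.705×10⁶ m²/s².
v = 1645 m/s = 1.645 km/s.

v ≈ 1.64 km/s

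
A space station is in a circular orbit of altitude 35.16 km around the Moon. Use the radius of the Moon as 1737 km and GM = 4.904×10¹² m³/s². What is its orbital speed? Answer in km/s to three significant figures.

v ≈ 1.66 km/s

r = 1737 + 35.16 = 1772.2 km = 1.7722×10⁶ m.
For a circular orbit v = √(μ/r) = √(4.904×10¹² / 1.772×10⁶) = √(2.767×10⁶) = 1664 m/s.
That is 1.664 km/s.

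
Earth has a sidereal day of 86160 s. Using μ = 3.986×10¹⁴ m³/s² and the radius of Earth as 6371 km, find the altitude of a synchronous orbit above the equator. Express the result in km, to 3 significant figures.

h_sync ≈ 35800 km

A synchronous orbit has period T, so by Kepler's third law a = (μT²/4π²)^(1/3).
μT²/4π² = 3.986×10¹⁴ × (8.616×10⁴)² / 39.48 = 7.495×10²² m³.
a = 4.216×10⁷ m = 42163 km.
Altitude h = a − R = 42163 − 6371 = 35792 km.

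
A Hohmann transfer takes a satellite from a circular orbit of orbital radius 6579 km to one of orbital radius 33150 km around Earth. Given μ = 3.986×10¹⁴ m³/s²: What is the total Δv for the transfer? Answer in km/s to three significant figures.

Δv_total ≈ 3.74 km/s

r₁ = 6579 km = 6.579×10⁶ m.
r₂ = 33150 km = 3.315×10⁷ m.
Transfer ellipse a_t = (r₁ + r₂)/2 = 1.986×10⁷ m.
At r₁: circular v_c1 = √(μ/r₁) = 7784 m/s; transfer-perigee v_p = √[μ(2/r₁ − 1/a_t)] = 10060 m/s.
Δv₁ = v_p − v_c1 = 2271 m/s.
At r₂: circular v_c2 = √(μ/r₂) = 3468 m/s; transfer-apogee v_a = √[μ(2/r₂ − 1/a_t)] = 1996 m/s.
Δv₂ = v_c2 − v_a = 1472 m/s.
Total Δv = Δv₁ + Δv₂ = 3743 m/s = 3.743 km/s.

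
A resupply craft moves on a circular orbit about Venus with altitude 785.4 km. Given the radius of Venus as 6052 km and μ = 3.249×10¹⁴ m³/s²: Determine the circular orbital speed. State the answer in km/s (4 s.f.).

r = 6052 + 785.4 = 6837.4 km = 6.8374×10⁶ m.
For a circular orbit v = √(μ/r) = √(3.249×10¹⁴ / 6.837×10⁶) = √(4.752×10⁷) = 6893 m/s.
That is 6.893 km/s.

v ≈ 6.893 km/s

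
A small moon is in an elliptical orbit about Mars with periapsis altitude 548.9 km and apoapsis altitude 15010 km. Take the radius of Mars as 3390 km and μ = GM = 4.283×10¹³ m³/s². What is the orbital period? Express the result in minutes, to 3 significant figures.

T ≈ 597 minutes

r_p = 3390 + 548.9 = 3938.9 km = 3.9389×10⁶ m.
r_a = 3390 + 15010 = 18400 km = 1.8400×10⁷ m.
Semi-major axis a = (r_p + r_a)/2 = (3938.9 + 18400)/2 = 11169 km = 1.117×10⁷ m.
By Kepler's third law T = 2π√(a³/μ) = 2π × 5.704×10³ = 3.584×10⁴ s.
= 597.3 minutes.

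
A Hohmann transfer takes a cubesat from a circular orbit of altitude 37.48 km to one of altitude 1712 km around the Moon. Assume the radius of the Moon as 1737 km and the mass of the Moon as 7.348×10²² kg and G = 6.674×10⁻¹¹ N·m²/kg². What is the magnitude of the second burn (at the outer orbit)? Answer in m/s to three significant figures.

μ = GM = 6.674×10⁻¹¹ × 7.348×10²² = 4.904×10¹² m³/s².
r₁ = 1737 + 37.48 = 1774.5 km = 1.7745×10⁶ m.
r₂ = 1737 + 1712 = 3449.0 km = 3.4490×10⁶ m.
Transfer ellipse a_t = (r₁ + r₂)/2 = 2.612×10⁶ m.
At r₁: circular v_c1 = √(μ/r₁) = 1662 m/s; transfer-perilune v_p = √[μ(2/r₁ − 1/a_t)] = 1910 m/s.
At r₂: circular v_c2 = √(μ/r₂) = 1192 m/s; transfer-apolune v_a = √[μ(2/r₂ − 1/a_t)] = 982.9 m/s.
Δv₂ = v_c2 − v_a = 209.5 m/s.

Δv ≈ 210 m/s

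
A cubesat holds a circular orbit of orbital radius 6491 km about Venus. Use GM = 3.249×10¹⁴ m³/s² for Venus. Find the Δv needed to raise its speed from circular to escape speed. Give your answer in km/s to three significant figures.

Δv ≈ 2.93 km/s

r = 6491 km = 6.491×10⁶ m.
Circular speed v_c = √(μ/r) = 7075 m/s.
Escape speed v_esc = √(2μ/r) = √2 × v_c = 10010 m/s.
Δv = v_esc − v_c = 2931 m/s = 2.931 km/s.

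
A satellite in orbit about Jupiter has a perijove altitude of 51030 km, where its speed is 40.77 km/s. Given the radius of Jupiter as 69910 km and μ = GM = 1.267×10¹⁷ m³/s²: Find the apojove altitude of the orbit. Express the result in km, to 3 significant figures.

apojove altitude ≈ 3.94×10⁵ km

r_p = 69910 + 51030 = 1.2094×10⁵ km = 1.209×10⁸ m.
Specific energy ε = v²/2 − μ/r = -2.165×10⁸ J/kg, so a = −μ/(2ε) = 2.926×10⁸ m.
The apsides satisfy r_p + r_a = 2a, so the apojove radius is 2a − r_p = 4.642×10⁸ m = 4.6420×10⁵ km.
Apojove altitude = 4.6420×10⁵ − 69910 = 3.9429×10⁵ km.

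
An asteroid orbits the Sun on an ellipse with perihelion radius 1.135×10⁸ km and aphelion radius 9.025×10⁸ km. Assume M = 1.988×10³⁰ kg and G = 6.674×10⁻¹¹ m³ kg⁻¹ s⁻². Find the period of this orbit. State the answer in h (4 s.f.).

μ = GM = 6.674×10⁻¹¹ × 1.988×10³⁰ = 1.327×10²⁰ m³/s².
Semi-major axis a = (r_p + r_a)/2 = (1.1350×10⁸ + 9.0250×10⁸)/2 = 5.0800×10⁸ km = 5.080×10¹¹ m.
By Kepler's third law T = 2π√(a³/μ) = 2π × 3.143×10⁷ = 1.975×10⁸ s.
= 54860 h.

T ≈ 54860 h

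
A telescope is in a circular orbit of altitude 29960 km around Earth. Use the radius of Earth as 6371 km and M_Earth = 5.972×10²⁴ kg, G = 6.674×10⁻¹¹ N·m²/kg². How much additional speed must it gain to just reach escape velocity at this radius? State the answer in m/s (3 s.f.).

Δv ≈ 1370 m/s

μ = GM = 6.674×10⁻¹¹ × 5.972×10²⁴ = 3.986×10¹⁴ m³/s².
r = 6371 + 29960 = 36331 km = 3.6331×10⁷ m.
Circular speed v_c = √(μ/r) = 3312 m/s.
Escape speed v_esc = √(2μ/r) = √2 × v_c = 4684 m/s.
Δv = v_esc − v_c = 1372 m/s.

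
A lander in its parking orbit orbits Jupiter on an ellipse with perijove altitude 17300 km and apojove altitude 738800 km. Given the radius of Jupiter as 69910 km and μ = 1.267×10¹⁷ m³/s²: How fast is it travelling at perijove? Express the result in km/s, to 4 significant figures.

r_p = 69910 + 17300 = 87210 km = 8.7210×10⁷ m.
r_a = 69910 + 738800 = 808710 km = 8.0871×10⁸ m.
Semi-major axis a = (r_p + r_a)/2 = 4.4796×10⁵ km = 4.480×10⁸ m.
Vis-viva: v² = μ(2/r − 1/a) = 1.267×10¹⁷ × (2.293×10⁻⁸ − 2.232×10⁻⁹) = 2.623×10⁹ m²/s².
v = 51210 m/s = 51.21 km/s.

v ≈ 51.21 km/s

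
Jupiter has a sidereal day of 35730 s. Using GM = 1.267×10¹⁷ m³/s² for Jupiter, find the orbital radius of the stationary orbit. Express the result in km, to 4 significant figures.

r_sync ≈ 1.600×10⁵ km

A synchronous orbit has period T, so by Kepler's third law a = (μT²/4π²)^(1/3).
μT²/4π² = 1.267×10¹⁷ × (3.573×10⁴)² / 39.48 = 4.097×10²⁴ m³.
a = 1.600×10⁸ m = 1.6002×10⁵ km.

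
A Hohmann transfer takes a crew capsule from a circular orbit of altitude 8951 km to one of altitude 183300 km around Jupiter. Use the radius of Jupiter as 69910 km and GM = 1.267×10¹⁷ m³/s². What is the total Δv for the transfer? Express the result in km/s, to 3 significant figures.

r₁ = 69910 + 8951 = 78861 km = 7.8861×10⁷ m.
r₂ = 69910 + 183300 = 253210 km = 2.5321×10⁸ m.
Transfer ellipse a_t = (r₁ + r₂)/2 = 1.660×10⁸ m.
At r₁: circular v_c1 = √(μ/r₁) = 40080 m/s; transfer-perijove v_p = √[μ(2/r₁ − 1/a_t)] = 49500 m/s.
Δv₁ = v_p − v_c1 = 9416 m/s.
At r₂: circular v_c2 = √(μ/r₂) = 22370 m/s; transfer-apojove v_a = √[μ(2/r₂ − 1/a_t)] = 15420 m/s.
Δv₂ = v_c2 − v_a = 6953 m/s.
Total Δv = Δv₁ + Δv₂ = 16370 m/s = 16.37 km/s.

Δv_total ≈ 16.4 km/s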